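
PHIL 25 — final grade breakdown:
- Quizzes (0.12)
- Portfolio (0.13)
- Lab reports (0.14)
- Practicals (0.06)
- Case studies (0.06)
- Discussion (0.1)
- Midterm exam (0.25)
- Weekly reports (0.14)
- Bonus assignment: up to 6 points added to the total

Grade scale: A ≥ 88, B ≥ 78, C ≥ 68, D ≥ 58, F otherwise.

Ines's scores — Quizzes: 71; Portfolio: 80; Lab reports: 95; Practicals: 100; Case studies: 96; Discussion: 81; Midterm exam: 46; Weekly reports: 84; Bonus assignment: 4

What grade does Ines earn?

Weighted total:
  Quizzes 71 × 0.12 = 8.52
  Portfolio 80 × 0.13 = 10.4
  Lab reports 95 × 0.14 = 13.3
  Practicals 100 × 0.06 = 6
  Case studies 96 × 0.06 = 5.76
  Discussion 81 × 0.1 = 8.1
  Midterm exam 46 × 0.25 = 11.5
  Weekly reports 84 × 0.14 = 11.76
Sum = 75.34
Bonus assignment: 75.34 + 4 = 79.34
79.34 is ≥ 78 and < 88 → B

B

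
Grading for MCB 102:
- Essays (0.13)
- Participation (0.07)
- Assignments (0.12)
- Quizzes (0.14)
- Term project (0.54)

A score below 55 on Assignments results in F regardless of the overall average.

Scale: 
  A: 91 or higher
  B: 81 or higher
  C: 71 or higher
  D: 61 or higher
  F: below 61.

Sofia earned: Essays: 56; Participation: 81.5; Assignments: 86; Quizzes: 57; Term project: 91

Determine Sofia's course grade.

C

Assignments score 86 ≥ 55: minimum met.
Weighted total:
  Essays 56 × 0.13 = 7.28
  Participation 81.5 × 0.07 = 5.705
  Assignments 86 × 0.12 = 10.32
  Quizzes 57 × 0.14 = 7.98
  Term project 91 × 0.54 = 49.14
Sum = 80.425
80.425 is ≥ 71 and < 81 → C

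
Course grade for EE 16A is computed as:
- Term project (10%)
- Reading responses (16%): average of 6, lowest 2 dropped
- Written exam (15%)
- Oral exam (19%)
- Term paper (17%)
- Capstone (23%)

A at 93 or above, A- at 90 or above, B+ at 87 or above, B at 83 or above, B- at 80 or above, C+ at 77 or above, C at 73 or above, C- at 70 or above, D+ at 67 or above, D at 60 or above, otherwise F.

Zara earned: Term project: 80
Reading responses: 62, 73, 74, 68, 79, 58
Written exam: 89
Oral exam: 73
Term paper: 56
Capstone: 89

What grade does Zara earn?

C

Reading responses: drop 58, 62 → average of remaining 4 = 294/4 = 73.5
Weighted total:
  Term project 80 × 0.1 = 8
  Reading responses 73.5 × 0.16 = 11.76
  Written exam 89 × 0.15 = 13.35
  Oral exam 73 × 0.19 = 13.87
  Term paper 56 × 0.17 = 9.52
  Capstone 89 × 0.23 = 20.47
Sum = 76.97
76.97 is ≥ 73 and < 77 → C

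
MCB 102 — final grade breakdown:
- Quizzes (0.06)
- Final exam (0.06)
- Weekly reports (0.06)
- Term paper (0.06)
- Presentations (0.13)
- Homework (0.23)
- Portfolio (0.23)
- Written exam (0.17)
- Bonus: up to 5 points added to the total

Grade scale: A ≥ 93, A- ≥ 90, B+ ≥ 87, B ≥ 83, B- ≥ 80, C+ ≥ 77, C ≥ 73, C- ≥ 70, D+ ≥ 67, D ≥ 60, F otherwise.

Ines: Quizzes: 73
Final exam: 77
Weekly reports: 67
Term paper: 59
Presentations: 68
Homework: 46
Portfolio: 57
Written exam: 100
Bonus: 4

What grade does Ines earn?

Weighted total:
  Quizzes 73 × 0.06 = 4.38
  Final exam 77 × 0.06 = 4.62
  Weekly reports 67 × 0.06 = 4.02
  Term paper 59 × 0.06 = 3.54
  Presentations 68 × 0.13 = 8.84
  Homework 46 × 0.23 = 10.58
  Portfolio 57 × 0.23 = 13.11
  Written exam 100 × 0.17 = 17
Sum = 66.09
Bonus: 66.09 + 4 = 70.09
70.09 is ≥ 70 and < 73 → C-

C-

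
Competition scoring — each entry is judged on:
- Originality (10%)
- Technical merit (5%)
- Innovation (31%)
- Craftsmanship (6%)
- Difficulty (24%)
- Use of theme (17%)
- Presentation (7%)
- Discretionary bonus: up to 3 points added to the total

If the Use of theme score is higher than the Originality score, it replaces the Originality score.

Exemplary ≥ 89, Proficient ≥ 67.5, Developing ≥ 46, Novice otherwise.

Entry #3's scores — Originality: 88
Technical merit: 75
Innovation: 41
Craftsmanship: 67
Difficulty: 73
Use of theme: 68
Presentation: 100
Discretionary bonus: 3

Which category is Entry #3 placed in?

Proficient

Use of theme (68) ≤ Originality (88), so Originality stays at 88.
Weighted total:
  Originality 88 × 0.1 = 8.8
  Technical merit 75 × 0.05 = 3.75
  Innovation 41 × 0.31 = 12.71
  Craftsmanship 67 × 0.06 = 4.02
  Difficulty 73 × 0.24 = 17.52
  Use of theme 68 × 0.17 = 11.56
  Presentation 100 × 0.07 = 7
Sum = 65.36
Discretionary bonus: 65.36 + 3 = 68.36
68.36 is ≥ 67.5 and < 89 → Proficient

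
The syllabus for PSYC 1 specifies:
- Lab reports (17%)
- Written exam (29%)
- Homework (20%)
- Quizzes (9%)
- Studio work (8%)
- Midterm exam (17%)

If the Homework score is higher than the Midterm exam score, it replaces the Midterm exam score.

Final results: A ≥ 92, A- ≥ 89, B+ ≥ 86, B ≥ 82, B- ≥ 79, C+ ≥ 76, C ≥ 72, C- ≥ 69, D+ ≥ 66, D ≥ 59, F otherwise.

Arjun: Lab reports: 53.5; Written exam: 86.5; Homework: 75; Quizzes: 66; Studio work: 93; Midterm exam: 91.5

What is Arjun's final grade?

Homework (75) ≤ Midterm exam (91.5), so Midterm exam stays at 91.5.
Weighted total:
  Lab reports 53.5 × 0.17 = 9.095
  Written exam 86.5 × 0.29 = 25.085
  Homework 75 × 0.2 = 15
  Quizzes 66 × 0.09 = 5.94
  Studio work 93 × 0.08 = 7.44
  Midterm exam 91.5 × 0.17 = 15.555
Sum = 78.115
78.115 is ≥ 76 and < 79 → C+

C+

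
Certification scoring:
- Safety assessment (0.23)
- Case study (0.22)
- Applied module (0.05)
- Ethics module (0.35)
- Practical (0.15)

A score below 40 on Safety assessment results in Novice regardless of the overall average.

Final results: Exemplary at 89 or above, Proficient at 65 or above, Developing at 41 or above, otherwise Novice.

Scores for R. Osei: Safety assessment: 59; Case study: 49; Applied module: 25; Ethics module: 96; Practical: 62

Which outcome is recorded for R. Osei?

Safety assessment score 59 ≥ 40: minimum met.
Weighted total:
  Safety assessment 59 × 0.23 = 13.57
  Case study 49 × 0.22 = 10.78
  Applied module 25 × 0.05 = 1.25
  Ethics module 96 × 0.35 = 33.6
  Practical 62 × 0.15 = 9.3
Sum = 68.5
68.5 is ≥ 65 and < 89 → Proficient

Proficient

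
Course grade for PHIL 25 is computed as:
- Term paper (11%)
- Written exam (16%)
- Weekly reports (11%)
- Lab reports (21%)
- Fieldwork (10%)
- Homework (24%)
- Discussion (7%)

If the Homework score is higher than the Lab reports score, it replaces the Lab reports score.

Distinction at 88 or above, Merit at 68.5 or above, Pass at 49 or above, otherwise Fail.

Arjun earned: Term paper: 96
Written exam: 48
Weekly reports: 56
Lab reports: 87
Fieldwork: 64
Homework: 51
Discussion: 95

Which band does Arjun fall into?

Homework (51) ≤ Lab reports (87), so Lab reports stays at 87.
Weighted total:
  Term paper 96 × 0.11 = 10.56
  Written exam 48 × 0.16 = 7.68
  Weekly reports 56 × 0.11 = 6.16
  Lab reports 87 × 0.21 = 18.27
  Fieldwork 64 × 0.1 = 6.4
  Homework 51 × 0.24 = 12.24
  Discussion 95 × 0.07 = 6.65
Sum = 67.96
67.96 is ≥ 49 and < 68.5 → Pass

Pass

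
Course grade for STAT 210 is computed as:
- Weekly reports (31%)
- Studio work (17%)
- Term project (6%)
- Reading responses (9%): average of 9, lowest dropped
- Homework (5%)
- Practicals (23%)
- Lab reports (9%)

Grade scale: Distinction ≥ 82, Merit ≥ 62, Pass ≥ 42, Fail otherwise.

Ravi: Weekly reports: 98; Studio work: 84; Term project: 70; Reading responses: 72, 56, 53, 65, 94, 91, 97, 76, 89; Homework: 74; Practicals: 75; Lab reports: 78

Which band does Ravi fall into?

Distinction

Reading responses: drop 53 → average of remaining 8 = 640/8 = 80
Weighted total:
  Weekly reports 98 × 0.31 = 30.38
  Studio work 84 × 0.17 = 14.28
  Term project 70 × 0.06 = 4.2
  Reading responses 80 × 0.09 = 7.2
  Homework 74 × 0.05 = 3.7
  Practicals 75 × 0.23 = 17.25
  Lab reports 78 × 0.09 = 7.02
Sum = 84.03
84.03 ≥ 82 → Distinction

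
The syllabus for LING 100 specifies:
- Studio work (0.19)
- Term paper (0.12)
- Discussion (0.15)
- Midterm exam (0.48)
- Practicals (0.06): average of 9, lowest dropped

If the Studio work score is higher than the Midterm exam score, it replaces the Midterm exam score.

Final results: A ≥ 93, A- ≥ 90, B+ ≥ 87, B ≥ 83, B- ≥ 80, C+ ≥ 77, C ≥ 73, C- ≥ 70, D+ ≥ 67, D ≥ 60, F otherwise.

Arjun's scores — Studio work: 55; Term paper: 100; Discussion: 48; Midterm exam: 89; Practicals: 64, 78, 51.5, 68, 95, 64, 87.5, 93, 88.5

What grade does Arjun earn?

Practicals: drop 51.5 → average of remaining 8 = 638/8 = 79.75
Studio work (55) ≤ Midterm exam (89), so Midterm exam stays at 89.
Weighted total:
  Studio work 55 × 0.19 = 10.45
  Term paper 100 × 0.12 = 12
  Discussion 48 × 0.15 = 7.2
  Midterm exam 89 × 0.48 = 42.72
  Practicals 79.75 × 0.06 = 4.785
Sum = 77.155
77.155 is ≥ 77 and < 80 → C+

C+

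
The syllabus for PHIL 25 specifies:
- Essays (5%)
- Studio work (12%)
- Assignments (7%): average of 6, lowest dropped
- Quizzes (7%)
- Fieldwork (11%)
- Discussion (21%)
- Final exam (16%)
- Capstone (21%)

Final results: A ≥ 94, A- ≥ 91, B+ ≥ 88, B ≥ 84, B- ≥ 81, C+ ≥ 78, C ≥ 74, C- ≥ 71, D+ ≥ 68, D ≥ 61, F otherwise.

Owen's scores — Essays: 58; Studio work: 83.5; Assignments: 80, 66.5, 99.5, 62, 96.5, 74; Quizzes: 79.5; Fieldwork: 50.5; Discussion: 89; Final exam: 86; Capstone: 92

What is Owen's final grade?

B-

Assignments: drop 62 → average of remaining 5 = 416.5/5 = 83.3
Weighted total:
  Essays 58 × 0.05 = 2.9
  Studio work 83.5 × 0.12 = 10.02
  Assignments 83.3 × 0.07 = 5.831
  Quizzes 79.5 × 0.07 = 5.565
  Fieldwork 50.5 × 0.11 = 5.555
  Discussion 89 × 0.21 = 18.69
  Final exam 86 × 0.16 = 13.76
  Capstone 92 × 0.21 = 19.32
Sum = 81.641
81.641 is ≥ 81 and < 84 → B-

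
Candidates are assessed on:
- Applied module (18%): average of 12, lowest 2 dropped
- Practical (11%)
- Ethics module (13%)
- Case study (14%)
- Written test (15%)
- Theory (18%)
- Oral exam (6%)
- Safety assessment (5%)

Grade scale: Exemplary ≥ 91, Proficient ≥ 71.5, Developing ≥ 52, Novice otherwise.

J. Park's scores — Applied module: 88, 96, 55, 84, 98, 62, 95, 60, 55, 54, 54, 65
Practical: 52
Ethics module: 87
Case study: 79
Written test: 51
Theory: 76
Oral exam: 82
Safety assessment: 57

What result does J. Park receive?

Applied module: drop 54, 54 → average of remaining 10 = 758/10 = 75.8
Weighted total:
  Applied module 75.8 × 0.18 = 13.644
  Practical 52 × 0.11 = 5.72
  Ethics module 87 × 0.13 = 11.31
  Case study 79 × 0.14 = 11.06
  Written test 51 × 0.15 = 7.65
  Theory 76 × 0.18 = 13.68
  Oral exam 82 × 0.06 = 4.92
  Safety assessment 57 × 0.05 = 2.85
Sum = 70.834
70.834 is ≥ 52 and < 71.5 → Developing

Developing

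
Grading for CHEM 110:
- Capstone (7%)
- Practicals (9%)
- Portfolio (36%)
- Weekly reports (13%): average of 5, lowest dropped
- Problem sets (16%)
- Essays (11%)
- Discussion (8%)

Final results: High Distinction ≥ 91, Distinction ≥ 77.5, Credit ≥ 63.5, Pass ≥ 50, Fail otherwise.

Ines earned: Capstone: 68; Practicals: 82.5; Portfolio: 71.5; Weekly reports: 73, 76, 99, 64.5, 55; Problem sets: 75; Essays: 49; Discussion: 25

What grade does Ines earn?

Credit

Weekly reports: drop 55 → average of remaining 4 = 312.5/4 = 78.125
Weighted total:
  Capstone 68 × 0.07 = 4.76
  Practicals 82.5 × 0.09 = 7.425
  Portfolio 71.5 × 0.36 = 25.74
  Weekly reports 78.125 × 0.13 = 10.15625
  Problem sets 75 × 0.16 = 12
  Essays 49 × 0.11 = 5.39
  Discussion 25 × 0.08 = 2
Sum = 67.47125
67.47125 is ≥ 63.5 and < 77.5 → Credit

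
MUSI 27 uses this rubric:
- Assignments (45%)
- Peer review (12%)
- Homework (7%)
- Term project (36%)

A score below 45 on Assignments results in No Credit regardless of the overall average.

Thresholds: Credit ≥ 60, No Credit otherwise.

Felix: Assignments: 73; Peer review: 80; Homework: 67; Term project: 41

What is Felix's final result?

Assignments score 73 ≥ 45: minimum met.
Weighted total:
  Assignments 73 × 0.45 = 32.85
  Peer review 80 × 0.12 = 9.6
  Homework 67 × 0.07 = 4.69
  Term project 41 × 0.36 = 14.76
Sum = 61.9
61.9 ≥ 60 → Credit

Credit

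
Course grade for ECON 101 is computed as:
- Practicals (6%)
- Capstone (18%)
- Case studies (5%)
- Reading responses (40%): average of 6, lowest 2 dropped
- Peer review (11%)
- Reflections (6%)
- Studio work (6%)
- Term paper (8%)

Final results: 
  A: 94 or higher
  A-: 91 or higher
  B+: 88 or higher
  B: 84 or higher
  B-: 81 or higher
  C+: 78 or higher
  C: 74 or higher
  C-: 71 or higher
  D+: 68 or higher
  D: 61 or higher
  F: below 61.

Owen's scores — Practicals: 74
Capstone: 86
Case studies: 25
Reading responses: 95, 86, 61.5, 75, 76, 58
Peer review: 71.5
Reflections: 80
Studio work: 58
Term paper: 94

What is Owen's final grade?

Reading responses: drop 58, 61.5 → average of remaining 4 = 332/4 = 83
Weighted total:
  Practicals 74 × 0.06 = 4.44
  Capstone 86 × 0.18 = 15.48
  Case studies 25 × 0.05 = 1.25
  Reading responses 83 × 0.4 = 33.2
  Peer review 71.5 × 0.11 = 7.865
  Reflections 80 × 0.06 = 4.8
  Studio work 58 × 0.06 = 3.48
  Term paper 94 × 0.08 = 7.52
Sum = 78.035
78.035 is ≥ 78 and < 81 → C+

C+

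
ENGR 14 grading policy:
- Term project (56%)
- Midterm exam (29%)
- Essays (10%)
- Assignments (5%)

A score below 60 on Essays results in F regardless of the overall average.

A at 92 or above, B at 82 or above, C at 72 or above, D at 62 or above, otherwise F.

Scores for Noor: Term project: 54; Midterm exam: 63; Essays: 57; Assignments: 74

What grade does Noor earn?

F

Essays score 57 < 60: minimum not met.
Weighted total:
  Term project 54 × 0.56 = 30.24
  Midterm exam 63 × 0.29 = 18.27
  Essays 57 × 0.1 = 5.7
  Assignments 74 × 0.05 = 3.7
Sum = 57.91
Because the Essays minimum was not met, the result is F.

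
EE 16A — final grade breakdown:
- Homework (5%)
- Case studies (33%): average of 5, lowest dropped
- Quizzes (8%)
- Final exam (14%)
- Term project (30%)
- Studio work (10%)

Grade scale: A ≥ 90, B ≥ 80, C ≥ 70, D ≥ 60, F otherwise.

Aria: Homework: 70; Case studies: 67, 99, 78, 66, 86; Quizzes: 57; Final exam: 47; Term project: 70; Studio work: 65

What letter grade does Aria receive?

Case studies: drop 66 → average of remaining 4 = 330/4 = 82.5
Weighted total:
  Homework 70 × 0.05 = 3.5
  Case studies 82.5 × 0.33 = 27.225
  Quizzes 57 × 0.08 = 4.56
  Final exam 47 × 0.14 = 6.58
  Term project 70 × 0.3 = 21
  Studio work 65 × 0.1 = 6.5
Sum = 69.365
69.365 is ≥ 60 and < 70 → D

D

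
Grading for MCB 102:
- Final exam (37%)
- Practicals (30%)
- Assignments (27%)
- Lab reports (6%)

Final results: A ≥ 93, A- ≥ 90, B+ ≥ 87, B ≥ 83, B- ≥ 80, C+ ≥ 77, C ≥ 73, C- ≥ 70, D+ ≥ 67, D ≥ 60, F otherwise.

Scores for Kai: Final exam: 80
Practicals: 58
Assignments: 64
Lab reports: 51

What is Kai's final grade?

D+

Weighted total:
  Final exam 80 × 0.37 = 29.6
  Practicals 58 × 0.3 = 17.4
  Assignments 64 × 0.27 = 17.28
  Lab reports 51 × 0.06 = 3.06
Sum = 67.34
67.34 is ≥ 67 and < 70 → D+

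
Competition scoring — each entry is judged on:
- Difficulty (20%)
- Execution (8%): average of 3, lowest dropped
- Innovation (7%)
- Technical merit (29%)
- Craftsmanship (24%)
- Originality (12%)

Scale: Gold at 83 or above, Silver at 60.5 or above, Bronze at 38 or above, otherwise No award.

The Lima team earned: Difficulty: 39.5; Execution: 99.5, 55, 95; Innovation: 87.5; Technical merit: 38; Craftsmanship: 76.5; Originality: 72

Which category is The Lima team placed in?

Bronze

Execution: drop 55 → average of remaining 2 = 194.5/2 = 97.25
Weighted total:
  Difficulty 39.5 × 0.2 = 7.9
  Execution 97.25 × 0.08 = 7.78
  Innovation 87.5 × 0.07 = 6.125
  Technical merit 38 × 0.29 = 11.02
  Craftsmanship 76.5 × 0.24 = 18.36
  Originality 72 × 0.12 = 8.64
Sum = 59.825
59.825 is ≥ 38 and < 60.5 → Bronze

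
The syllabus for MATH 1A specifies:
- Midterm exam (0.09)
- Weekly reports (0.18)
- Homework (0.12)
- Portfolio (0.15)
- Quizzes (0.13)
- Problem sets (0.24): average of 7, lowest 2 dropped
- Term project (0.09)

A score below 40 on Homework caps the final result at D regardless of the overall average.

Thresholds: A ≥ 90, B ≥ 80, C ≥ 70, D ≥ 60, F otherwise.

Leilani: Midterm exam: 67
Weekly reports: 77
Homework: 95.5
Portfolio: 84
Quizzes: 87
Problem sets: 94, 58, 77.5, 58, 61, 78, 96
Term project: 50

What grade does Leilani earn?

C

Problem sets: drop 58, 58 → average of remaining 5 = 406.5/5 = 81.3
Homework score 95.5 ≥ 40: minimum met.
Weighted total:
  Midterm exam 67 × 0.09 = 6.03
  Weekly reports 77 × 0.18 = 13.86
  Homework 95.5 × 0.12 = 11.46
  Portfolio 84 × 0.15 = 12.6
  Quizzes 87 × 0.13 = 11.31
  Problem sets 81.3 × 0.24 = 19.512
  Term project 50 × 0.09 = 4.5
Sum = 79.272
79.272 is ≥ 70 and < 80 → C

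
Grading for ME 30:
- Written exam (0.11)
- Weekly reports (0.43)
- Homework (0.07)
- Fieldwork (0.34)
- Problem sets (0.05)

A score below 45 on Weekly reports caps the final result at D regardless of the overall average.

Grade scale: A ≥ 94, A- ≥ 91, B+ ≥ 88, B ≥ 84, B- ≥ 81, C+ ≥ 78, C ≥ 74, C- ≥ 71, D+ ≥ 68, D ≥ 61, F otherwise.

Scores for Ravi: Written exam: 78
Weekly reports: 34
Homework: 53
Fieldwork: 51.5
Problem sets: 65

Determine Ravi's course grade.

F

Weekly reports score 34 < 45: minimum not met.
Weighted total:
  Written exam 78 × 0.11 = 8.58
  Weekly reports 34 × 0.43 = 14.62
  Homework 53 × 0.07 = 3.71
  Fieldwork 51.5 × 0.34 = 17.51
  Problem sets 65 × 0.05 = 3.25
Sum = 47.67
47.67 would be F; cap at D applies → F.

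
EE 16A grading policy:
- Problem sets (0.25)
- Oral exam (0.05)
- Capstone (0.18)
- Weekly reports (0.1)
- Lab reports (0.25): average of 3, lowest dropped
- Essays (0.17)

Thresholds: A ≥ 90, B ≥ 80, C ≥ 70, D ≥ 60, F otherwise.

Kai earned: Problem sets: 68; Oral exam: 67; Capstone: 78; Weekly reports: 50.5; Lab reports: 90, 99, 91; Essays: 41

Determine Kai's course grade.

Lab reports: drop 90 → average of remaining 2 = 190/2 = 95
Weighted total:
  Problem sets 68 × 0.25 = 17
  Oral exam 67 × 0.05 = 3.35
  Capstone 78 × 0.18 = 14.04
  Weekly reports 50.5 × 0.1 = 5.05
  Lab reports 95 × 0.25 = 23.75
  Essays 41 × 0.17 = 6.97
Sum = 70.16
70.16 is ≥ 70 and < 80 → C

C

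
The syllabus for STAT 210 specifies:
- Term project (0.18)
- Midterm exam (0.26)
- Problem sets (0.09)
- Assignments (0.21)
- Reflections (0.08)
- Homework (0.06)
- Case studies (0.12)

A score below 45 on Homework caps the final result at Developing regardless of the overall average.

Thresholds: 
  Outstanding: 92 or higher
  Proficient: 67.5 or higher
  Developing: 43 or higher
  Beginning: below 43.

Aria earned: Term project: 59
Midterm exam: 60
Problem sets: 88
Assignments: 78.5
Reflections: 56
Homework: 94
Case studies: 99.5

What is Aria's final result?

Homework score 94 ≥ 45: minimum met.
Weighted total:
  Term project 59 × 0.18 = 10.62
  Midterm exam 60 × 0.26 = 15.6
  Problem sets 88 × 0.09 = 7.92
  Assignments 78.5 × 0.21 = 16.485
  Reflections 56 × 0.08 = 4.48
  Homework 94 × 0.06 = 5.64
  Case studies 99.5 × 0.12 = 11.94
Sum = 72.685
72.685 is ≥ 67.5 and < 92 → Proficient

Proficient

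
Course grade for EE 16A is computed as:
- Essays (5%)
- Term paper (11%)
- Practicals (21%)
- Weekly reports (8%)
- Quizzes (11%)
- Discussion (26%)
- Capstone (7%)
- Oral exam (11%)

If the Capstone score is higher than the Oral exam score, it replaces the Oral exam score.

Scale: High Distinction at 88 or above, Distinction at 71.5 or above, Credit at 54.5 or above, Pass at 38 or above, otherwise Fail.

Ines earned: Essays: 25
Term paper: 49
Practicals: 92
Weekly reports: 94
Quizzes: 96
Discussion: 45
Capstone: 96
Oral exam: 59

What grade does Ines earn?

Distinction

Capstone (96) > Oral exam (59), so Oral exam counts as 96.
Weighted total:
  Essays 25 × 0.05 = 1.25
  Term paper 49 × 0.11 = 5.39
  Practicals 92 × 0.21 = 19.32
  Weekly reports 94 × 0.08 = 7.52
  Quizzes 96 × 0.11 = 10.56
  Discussion 45 × 0.26 = 11.7
  Capstone 96 × 0.07 = 6.72
  Oral exam 96 × 0.11 = 10.56
Sum = 73.02
73.02 is ≥ 71.5 and < 88 → Distinction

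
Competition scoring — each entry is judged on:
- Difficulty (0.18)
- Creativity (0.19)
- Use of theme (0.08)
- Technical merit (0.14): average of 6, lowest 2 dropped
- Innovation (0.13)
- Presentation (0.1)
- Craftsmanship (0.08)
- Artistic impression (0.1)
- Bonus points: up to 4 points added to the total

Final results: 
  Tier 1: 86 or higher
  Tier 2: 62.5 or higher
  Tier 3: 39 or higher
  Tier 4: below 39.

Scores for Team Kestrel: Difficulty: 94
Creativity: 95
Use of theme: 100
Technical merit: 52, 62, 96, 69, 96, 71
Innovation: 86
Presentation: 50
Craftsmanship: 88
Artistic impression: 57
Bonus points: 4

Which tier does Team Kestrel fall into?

Tier 1

Technical merit: drop 52, 62 → average of remaining 4 = 332/4 = 83
Weighted total:
  Difficulty 94 × 0.18 = 16.92
  Creativity 95 × 0.19 = 18.05
  Use of theme 100 × 0.08 = 8
  Technical merit 83 × 0.14 = 11.62
  Innovation 86 × 0.13 = 11.18
  Presentation 50 × 0.1 = 5
  Craftsmanship 88 × 0.08 = 7.04
  Artistic impression 57 × 0.1 = 5.7
Sum = 83.51
Bonus points: 83.51 + 4 = 87.51
87.51 ≥ 86 → Tier 1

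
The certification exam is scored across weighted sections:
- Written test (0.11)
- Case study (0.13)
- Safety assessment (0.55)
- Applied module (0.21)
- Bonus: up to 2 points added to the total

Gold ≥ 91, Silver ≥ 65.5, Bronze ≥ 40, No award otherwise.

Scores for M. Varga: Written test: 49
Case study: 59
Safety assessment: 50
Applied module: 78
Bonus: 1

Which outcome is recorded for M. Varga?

Weighted total:
  Written test 49 × 0.11 = 5.39
  Case study 59 × 0.13 = 7.67
  Safety assessment 50 × 0.55 = 27.5
  Applied module 78 × 0.21 = 16.38
Sum = 56.94
Bonus: 56.94 + 1 = 57.94
57.94 is ≥ 40 and < 65.5 → Bronze

Bronze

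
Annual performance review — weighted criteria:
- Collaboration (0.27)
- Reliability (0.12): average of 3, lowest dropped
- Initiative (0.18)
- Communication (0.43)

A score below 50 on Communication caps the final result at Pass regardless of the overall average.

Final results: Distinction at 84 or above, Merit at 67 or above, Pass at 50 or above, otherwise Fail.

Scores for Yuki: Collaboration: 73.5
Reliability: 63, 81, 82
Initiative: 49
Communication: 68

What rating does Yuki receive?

Merit

Reliability: drop 63 → average of remaining 2 = 163/2 = 81.5
Communication score 68 ≥ 50: minimum met.
Weighted total:
  Collaboration 73.5 × 0.27 = 19.845
  Reliability 81.5 × 0.12 = 9.78
  Initiative 49 × 0.18 = 8.82
  Communication 68 × 0.43 = 29.24
Sum = 67.685
67.685 is ≥ 67 and < 84 → Merit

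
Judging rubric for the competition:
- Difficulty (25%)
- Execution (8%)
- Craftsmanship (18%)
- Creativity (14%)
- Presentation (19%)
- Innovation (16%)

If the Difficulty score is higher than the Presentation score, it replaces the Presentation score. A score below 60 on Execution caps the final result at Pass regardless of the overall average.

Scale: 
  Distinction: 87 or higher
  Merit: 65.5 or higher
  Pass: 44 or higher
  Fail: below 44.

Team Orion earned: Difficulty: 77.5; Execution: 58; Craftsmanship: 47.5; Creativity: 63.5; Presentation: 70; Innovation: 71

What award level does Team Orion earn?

Difficulty (77.5) > Presentation (70), so Presentation counts as 77.5.
Execution score 58 < 60: minimum not met.
Weighted total:
  Difficulty 77.5 × 0.25 = 19.375
  Execution 58 × 0.08 = 4.64
  Craftsmanship 47.5 × 0.18 = 8.55
  Creativity 63.5 × 0.14 = 8.89
  Presentation 77.5 × 0.19 = 14.725
  Innovation 71 × 0.16 = 11.36
Sum = 67.54
67.54 would be Merit; cap at Pass applies → Pass.

Pass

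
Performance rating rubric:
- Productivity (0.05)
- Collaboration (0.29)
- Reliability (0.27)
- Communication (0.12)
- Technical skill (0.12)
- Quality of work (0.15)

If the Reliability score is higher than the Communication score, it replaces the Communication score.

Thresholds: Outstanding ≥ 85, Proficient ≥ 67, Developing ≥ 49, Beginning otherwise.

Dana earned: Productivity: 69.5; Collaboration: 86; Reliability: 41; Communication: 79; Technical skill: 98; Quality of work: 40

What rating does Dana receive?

Reliability (41) ≤ Communication (79), so Communication stays at 79.
Weighted total:
  Productivity 69.5 × 0.05 = 3.475
  Collaboration 86 × 0.29 = 24.94
  Reliability 41 × 0.27 = 11.07
  Communication 79 × 0.12 = 9.48
  Technical skill 98 × 0.12 = 11.76
  Quality of work 40 × 0.15 = 6
Sum = 66.725
66.725 is ≥ 49 and < 67 → Developing

Developing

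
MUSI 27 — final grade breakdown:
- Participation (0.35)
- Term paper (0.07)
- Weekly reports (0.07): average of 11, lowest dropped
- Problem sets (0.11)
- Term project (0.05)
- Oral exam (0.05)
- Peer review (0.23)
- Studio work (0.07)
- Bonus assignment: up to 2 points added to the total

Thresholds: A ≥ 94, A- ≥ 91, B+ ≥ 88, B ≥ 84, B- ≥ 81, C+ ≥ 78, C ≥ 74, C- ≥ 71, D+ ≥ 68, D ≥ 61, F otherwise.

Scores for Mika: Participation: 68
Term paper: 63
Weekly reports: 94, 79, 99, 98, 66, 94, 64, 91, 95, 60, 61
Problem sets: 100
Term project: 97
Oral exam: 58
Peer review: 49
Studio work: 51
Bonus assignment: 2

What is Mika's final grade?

Weekly reports: drop 60 → average of remaining 10 = 841/10 = 84.1
Weighted total:
  Participation 68 × 0.35 = 23.8
  Term paper 63 × 0.07 = 4.41
  Weekly reports 84.1 × 0.07 = 5.887
  Problem sets 100 × 0.11 = 11
  Term project 97 × 0.05 = 4.85
  Oral exam 58 × 0.05 = 2.9
  Peer review 49 × 0.23 = 11.27
  Studio work 51 × 0.07 = 3.57
Sum = 67.687
Bonus assignment: 67.687 + 2 = 69.687
69.687 is ≥ 68 and < 71 → D+

D+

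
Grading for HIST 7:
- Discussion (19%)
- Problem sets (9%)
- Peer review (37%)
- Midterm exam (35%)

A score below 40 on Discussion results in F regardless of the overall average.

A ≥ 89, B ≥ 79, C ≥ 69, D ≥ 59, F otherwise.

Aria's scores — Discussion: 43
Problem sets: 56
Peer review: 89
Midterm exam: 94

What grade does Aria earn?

B

Discussion score 43 ≥ 40: minimum met.
Weighted total:
  Discussion 43 × 0.19 = 8.17
  Problem sets 56 × 0.09 = 5.04
  Peer review 89 × 0.37 = 32.93
  Midterm exam 94 × 0.35 = 32.9
Sum = 79.04
79.04 is ≥ 79 and < 89 → B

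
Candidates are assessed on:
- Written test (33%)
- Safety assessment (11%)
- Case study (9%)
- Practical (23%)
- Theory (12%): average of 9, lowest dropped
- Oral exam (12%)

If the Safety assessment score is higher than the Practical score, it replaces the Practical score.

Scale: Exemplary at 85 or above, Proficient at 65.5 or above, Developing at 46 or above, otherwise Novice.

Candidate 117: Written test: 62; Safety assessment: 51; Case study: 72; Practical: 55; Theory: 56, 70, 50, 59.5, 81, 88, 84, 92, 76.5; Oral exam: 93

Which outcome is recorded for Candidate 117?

Theory: drop 50 → average of remaining 8 = 607/8 = 75.875
Safety assessment (51) ≤ Practical (55), so Practical stays at 55.
Weighted total:
  Written test 62 × 0.33 = 20.46
  Safety assessment 51 × 0.11 = 5.61
  Case study 72 × 0.09 = 6.48
  Practical 55 × 0.23 = 12.65
  Theory 75.875 × 0.12 = 9.105
  Oral exam 93 × 0.12 = 11.16
Sum = 65.465
65.465 is ≥ 46 and < 65.5 → Developing

Developing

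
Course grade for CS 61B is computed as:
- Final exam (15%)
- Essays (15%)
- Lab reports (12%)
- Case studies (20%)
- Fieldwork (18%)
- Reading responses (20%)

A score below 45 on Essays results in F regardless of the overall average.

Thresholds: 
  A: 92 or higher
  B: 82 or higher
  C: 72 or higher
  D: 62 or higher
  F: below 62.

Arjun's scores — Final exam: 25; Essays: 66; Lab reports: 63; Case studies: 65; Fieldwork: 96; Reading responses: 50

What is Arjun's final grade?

F

Essays score 66 ≥ 45: minimum met.
Weighted total:
  Final exam 25 × 0.15 = 3.75
  Essays 66 × 0.15 = 9.9
  Lab reports 63 × 0.12 = 7.56
  Case studies 65 × 0.2 = 13
  Fieldwork 96 × 0.18 = 17.28
  Reading responses 50 × 0.2 = 10
Sum = 61.49
61.49 < 62 → F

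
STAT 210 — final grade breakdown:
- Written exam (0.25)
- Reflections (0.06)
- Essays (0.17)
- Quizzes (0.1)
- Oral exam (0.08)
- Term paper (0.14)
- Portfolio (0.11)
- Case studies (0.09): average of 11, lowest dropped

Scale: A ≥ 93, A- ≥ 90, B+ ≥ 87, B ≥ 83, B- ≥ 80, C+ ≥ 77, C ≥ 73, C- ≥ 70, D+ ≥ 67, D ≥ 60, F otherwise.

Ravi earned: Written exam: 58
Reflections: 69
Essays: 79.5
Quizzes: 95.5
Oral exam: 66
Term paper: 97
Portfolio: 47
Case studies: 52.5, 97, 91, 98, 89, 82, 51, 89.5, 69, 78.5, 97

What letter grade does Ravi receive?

C

Case studies: drop 51 → average of remaining 10 = 843.5/10 = 84.35
Weighted total:
  Written exam 58 × 0.25 = 14.5
  Reflections 69 × 0.06 = 4.14
  Essays 79.5 × 0.17 = 13.515
  Quizzes 95.5 × 0.1 = 9.55
  Oral exam 66 × 0.08 = 5.28
  Term paper 97 × 0.14 = 13.58
  Portfolio 47 × 0.11 = 5.17
  Case studies 84.35 × 0.09 = 7.5915
Sum = 73.3265
73.3265 is ≥ 73 and < 77 → C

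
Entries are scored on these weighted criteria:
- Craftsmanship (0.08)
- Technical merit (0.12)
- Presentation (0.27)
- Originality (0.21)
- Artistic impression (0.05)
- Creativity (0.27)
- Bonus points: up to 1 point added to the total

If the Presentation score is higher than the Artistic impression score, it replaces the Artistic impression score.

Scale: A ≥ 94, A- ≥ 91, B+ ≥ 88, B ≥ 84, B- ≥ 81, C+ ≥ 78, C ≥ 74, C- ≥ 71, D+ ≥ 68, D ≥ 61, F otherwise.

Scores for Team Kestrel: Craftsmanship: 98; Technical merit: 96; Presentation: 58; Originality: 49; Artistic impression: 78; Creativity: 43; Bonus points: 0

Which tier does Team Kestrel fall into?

F

Presentation (58) ≤ Artistic impression (78), so Artistic impression stays at 78.
Weighted total:
  Craftsmanship 98 × 0.08 = 7.84
  Technical merit 96 × 0.12 = 11.52
  Presentation 58 × 0.27 = 15.66
  Originality 49 × 0.21 = 10.29
  Artistic impression 78 × 0.05 = 3.9
  Creativity 43 × 0.27 = 11.61
Sum = 60.82
Bonus points: 60.82 + 0 = 60.82
60.82 < 61 → F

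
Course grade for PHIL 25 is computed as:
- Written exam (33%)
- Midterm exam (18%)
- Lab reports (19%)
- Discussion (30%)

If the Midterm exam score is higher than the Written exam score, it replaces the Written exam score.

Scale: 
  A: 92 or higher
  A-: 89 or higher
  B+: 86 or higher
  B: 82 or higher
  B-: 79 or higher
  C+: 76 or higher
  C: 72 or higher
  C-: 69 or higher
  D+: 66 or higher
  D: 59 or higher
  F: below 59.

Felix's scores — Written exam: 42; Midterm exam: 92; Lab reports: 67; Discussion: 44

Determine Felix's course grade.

Midterm exam (92) > Written exam (42), so Written exam counts as 92.
Weighted total:
  Written exam 92 × 0.33 = 30.36
  Midterm exam 92 × 0.18 = 16.56
  Lab reports 67 × 0.19 = 12.73
  Discussion 44 × 0.3 = 13.2
Sum = 72.85
72.85 is ≥ 72 and < 76 → C

C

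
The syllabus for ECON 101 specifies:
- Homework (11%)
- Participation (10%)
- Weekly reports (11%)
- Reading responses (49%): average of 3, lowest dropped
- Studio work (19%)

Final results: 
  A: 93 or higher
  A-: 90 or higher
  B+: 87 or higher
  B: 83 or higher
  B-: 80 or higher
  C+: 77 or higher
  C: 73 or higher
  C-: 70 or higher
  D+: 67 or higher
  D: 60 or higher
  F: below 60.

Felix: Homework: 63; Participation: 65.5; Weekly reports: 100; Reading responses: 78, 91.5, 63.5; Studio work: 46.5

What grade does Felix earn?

C

Reading responses: drop 63.5 → average of remaining 2 = 169.5/2 = 84.75
Weighted total:
  Homework 63 × 0.11 = 6.93
  Participation 65.5 × 0.1 = 6.55
  Weekly reports 100 × 0.11 = 11
  Reading responses 84.75 × 0.49 = 41.5275
  Studio work 46.5 × 0.19 = 8.835
Sum = 74.8425
74.8425 is ≥ 73 and < 77 → C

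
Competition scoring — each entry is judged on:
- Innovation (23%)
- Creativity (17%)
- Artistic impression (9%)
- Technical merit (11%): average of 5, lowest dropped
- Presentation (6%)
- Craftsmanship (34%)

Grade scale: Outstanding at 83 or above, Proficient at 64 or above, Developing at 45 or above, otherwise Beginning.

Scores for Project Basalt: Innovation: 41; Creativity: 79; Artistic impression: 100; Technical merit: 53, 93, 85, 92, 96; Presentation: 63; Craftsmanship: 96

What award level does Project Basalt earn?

Proficient

Technical merit: drop 53 → average of remaining 4 = 366/4 = 91.5
Weighted total:
  Innovation 41 × 0.23 = 9.43
  Creativity 79 × 0.17 = 13.43
  Artistic impression 100 × 0.09 = 9
  Technical merit 91.5 × 0.11 = 10.065
  Presentation 63 × 0.06 = 3.78
  Craftsmanship 96 × 0.34 = 32.64
Sum = 78.345
78.345 is ≥ 64 and < 83 → Proficient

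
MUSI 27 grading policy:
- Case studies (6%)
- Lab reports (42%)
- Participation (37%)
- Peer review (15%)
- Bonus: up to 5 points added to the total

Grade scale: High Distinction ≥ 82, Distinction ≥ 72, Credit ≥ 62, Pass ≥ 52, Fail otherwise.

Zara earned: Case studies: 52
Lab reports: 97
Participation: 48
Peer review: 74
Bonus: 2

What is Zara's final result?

Distinction

Weighted total:
  Case studies 52 × 0.06 = 3.12
  Lab reports 97 × 0.42 = 40.74
  Participation 48 × 0.37 = 17.76
  Peer review 74 × 0.15 = 11.1
Sum = 72.72
Bonus: 72.72 + 2 = 74.72
74.72 is ≥ 72 and < 82 → Distinction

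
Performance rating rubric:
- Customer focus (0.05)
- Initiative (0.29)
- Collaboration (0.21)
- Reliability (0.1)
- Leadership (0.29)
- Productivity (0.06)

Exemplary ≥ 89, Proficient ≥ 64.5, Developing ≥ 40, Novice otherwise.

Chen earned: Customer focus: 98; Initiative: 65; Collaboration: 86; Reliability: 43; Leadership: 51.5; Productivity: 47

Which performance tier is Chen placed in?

Weighted total:
  Customer focus 98 × 0.05 = 4.9
  Initiative 65 × 0.29 = 18.85
  Collaboration 86 × 0.21 = 18.06
  Reliability 43 × 0.1 = 4.3
  Leadership 51.5 × 0.29 = 14.935
  Productivity 47 × 0.06 = 2.82
Sum = 63.865
63.865 is ≥ 40 and < 64.5 → Developing

Developing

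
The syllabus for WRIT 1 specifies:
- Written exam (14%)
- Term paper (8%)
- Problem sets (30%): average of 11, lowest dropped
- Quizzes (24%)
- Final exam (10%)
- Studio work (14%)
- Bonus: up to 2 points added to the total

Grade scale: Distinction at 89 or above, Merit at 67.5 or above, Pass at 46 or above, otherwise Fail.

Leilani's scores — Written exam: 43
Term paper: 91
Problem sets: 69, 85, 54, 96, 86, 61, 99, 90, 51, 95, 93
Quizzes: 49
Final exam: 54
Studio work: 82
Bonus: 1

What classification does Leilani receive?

Merit

Problem sets: drop 51 → average of remaining 10 = 828/10 = 82.8
Weighted total:
  Written exam 43 × 0.14 = 6.02
  Term paper 91 × 0.08 = 7.28
  Problem sets 82.8 × 0.3 = 24.84
  Quizzes 49 × 0.24 = 11.76
  Final exam 54 × 0.1 = 5.4
  Studio work 82 × 0.14 = 11.48
Sum = 66.78
Bonus: 66.78 + 1 = 67.78
67.78 is ≥ 67.5 and < 89 → Merit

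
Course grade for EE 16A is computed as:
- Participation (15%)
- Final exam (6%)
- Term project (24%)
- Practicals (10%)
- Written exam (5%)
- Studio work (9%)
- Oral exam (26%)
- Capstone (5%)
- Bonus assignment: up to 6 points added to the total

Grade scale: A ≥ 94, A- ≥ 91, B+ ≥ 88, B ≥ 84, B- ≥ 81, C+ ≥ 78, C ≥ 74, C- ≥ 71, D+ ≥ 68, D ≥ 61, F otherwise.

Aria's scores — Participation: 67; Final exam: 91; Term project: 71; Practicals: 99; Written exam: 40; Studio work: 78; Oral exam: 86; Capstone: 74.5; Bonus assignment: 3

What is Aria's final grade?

Weighted total:
  Participation 67 × 0.15 = 10.05
  Final exam 91 × 0.06 = 5.46
  Term project 71 × 0.24 = 17.04
  Practicals 99 × 0.1 = 9.9
  Written exam 40 × 0.05 = 2
  Studio work 78 × 0.09 = 7.02
  Oral exam 86 × 0.26 = 22.36
  Capstone 74.5 × 0.05 = 3.725
Sum = 77.555
Bonus assignment: 77.555 + 3 = 80.555
80.555 is ≥ 78 and < 81 → C+

C+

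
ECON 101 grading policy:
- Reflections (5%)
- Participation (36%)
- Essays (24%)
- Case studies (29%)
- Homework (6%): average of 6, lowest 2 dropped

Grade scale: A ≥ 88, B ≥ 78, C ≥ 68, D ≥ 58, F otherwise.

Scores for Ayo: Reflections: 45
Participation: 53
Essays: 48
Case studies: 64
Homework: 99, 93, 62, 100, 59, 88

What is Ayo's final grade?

Homework: drop 59, 62 → average of remaining 4 = 380/4 = 95
Weighted total:
  Reflections 45 × 0.05 = 2.25
  Participation 53 × 0.36 = 19.08
  Essays 48 × 0.24 = 11.52
  Case studies 64 × 0.29 = 18.56
  Homework 95 × 0.06 = 5.7
Sum = 57.11
57.11 < 58 → F

F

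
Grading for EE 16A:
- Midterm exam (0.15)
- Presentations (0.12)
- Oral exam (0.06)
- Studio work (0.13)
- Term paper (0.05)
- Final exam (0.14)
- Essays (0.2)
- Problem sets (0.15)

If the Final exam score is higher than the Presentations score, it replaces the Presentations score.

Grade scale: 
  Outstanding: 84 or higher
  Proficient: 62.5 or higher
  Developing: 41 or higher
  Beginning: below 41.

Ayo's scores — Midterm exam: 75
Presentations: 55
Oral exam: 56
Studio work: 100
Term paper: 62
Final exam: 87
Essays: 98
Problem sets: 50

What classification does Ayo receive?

Proficient

Final exam (87) > Presentations (55), so Presentations counts as 87.
Weighted total:
  Midterm exam 75 × 0.15 = 11.25
  Presentations 87 × 0.12 = 10.44
  Oral exam 56 × 0.06 = 3.36
  Studio work 100 × 0.13 = 13
  Term paper 62 × 0.05 = 3.1
  Final exam 87 × 0.14 = 12.18
  Essays 98 × 0.2 = 19.6
  Problem sets 50 × 0.15 = 7.5
Sum = 80.43
80.43 is ≥ 62.5 and < 84 → Proficient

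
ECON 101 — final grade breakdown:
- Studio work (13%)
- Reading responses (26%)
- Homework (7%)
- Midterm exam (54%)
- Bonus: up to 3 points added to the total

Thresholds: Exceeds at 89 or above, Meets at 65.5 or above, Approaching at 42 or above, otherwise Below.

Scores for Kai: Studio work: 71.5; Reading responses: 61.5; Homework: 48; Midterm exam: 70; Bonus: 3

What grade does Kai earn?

Weighted total:
  Studio work 71.5 × 0.13 = 9.295
  Reading responses 61.5 × 0.26 = 15.99
  Homework 48 × 0.07 = 3.36
  Midterm exam 70 × 0.54 = 37.8
Sum = 66.445
Bonus: 66.445 + 3 = 69.445
69.445 is ≥ 65.5 and < 89 → Meets

Meets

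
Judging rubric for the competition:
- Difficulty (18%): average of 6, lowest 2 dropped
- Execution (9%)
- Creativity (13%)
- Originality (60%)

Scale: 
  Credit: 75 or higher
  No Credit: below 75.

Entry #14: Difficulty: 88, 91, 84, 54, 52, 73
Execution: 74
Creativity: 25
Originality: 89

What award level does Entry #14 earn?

Difficulty: drop 52, 54 → average of remaining 4 = 336/4 = 84
Weighted total:
  Difficulty 84 × 0.18 = 15.12
  Execution 74 × 0.09 = 6.66
  Creativity 25 × 0.13 = 3.25
  Originality 89 × 0.6 = 53.4
Sum = 78.43
78.43 ≥ 75 → Credit

Credit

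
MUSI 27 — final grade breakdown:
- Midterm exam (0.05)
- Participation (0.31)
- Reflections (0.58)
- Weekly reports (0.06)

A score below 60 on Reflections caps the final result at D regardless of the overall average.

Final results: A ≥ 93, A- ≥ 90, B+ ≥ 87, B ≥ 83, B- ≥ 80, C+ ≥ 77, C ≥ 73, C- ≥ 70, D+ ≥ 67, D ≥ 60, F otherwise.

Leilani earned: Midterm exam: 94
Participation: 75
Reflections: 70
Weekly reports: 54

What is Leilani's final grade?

C-

Reflections score 70 ≥ 60: minimum met.
Weighted total:
  Midterm exam 94 × 0.05 = 4.7
  Participation 75 × 0.31 = 23.25
  Reflections 70 × 0.58 = 40.6
  Weekly reports 54 × 0.06 = 3.24
Sum = 71.79
71.79 is ≥ 70 and < 73 → C-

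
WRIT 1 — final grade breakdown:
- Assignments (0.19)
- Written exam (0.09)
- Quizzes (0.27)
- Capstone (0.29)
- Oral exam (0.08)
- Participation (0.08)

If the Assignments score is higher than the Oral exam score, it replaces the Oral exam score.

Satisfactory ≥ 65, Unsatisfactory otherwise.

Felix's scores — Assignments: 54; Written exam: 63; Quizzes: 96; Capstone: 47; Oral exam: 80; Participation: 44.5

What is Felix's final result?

Satisfactory

Assignments (54) ≤ Oral exam (80), so Oral exam stays at 80.
Weighted total:
  Assignments 54 × 0.19 = 10.26
  Written exam 63 × 0.09 = 5.67
  Quizzes 96 × 0.27 = 25.92
  Capstone 47 × 0.29 = 13.63
  Oral exam 80 × 0.08 = 6.4
  Participation 44.5 × 0.08 = 3.56
Sum = 65.44
65.44 ≥ 65 → Satisfactory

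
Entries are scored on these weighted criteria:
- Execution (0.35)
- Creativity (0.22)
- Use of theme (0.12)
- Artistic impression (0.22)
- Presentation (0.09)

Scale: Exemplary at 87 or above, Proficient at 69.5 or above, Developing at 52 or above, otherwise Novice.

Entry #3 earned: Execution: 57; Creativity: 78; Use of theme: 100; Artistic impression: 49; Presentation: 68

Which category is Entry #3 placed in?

Weighted total:
  Execution 57 × 0.35 = 19.95
  Creativity 78 × 0.22 = 17.16
  Use of theme 100 × 0.12 = 12
  Artistic impression 49 × 0.22 = 10.78
  Presentation 68 × 0.09 = 6.12
Sum = 66.01
66.01 is ≥ 52 and < 69.5 → Developing

Developing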